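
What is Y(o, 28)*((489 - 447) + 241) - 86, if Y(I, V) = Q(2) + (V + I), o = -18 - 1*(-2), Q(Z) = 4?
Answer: 4442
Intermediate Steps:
o = -16 (o = -18 + 2 = -16)
Y(I, V) = 4 + I + V (Y(I, V) = 4 + (V + I) = 4 + (I + V) = 4 + I + V)
Y(o, 28)*((489 - 447) + 241) - 86 = (4 - 16 + 28)*((489 - 447) + 241) - 86 = 16*(42 + 241) - 86 = 16*283 - 86 = 4528 - 86 = 4442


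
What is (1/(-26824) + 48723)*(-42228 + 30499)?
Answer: -15329166713479/26824 ≈ -5.7147e+8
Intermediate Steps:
(1/(-26824) + 48723)*(-42228 + 30499) = (-1/26824 + 48723)*(-11729) = (1306945751/26824)*(-11729) = -15329166713479/26824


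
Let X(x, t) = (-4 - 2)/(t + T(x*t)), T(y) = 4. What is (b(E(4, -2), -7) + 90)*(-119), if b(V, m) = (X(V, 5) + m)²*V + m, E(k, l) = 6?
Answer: -155533/3 ≈ -51844.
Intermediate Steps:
X(x, t) = -6/(4 + t) (X(x, t) = (-4 - 2)/(t + 4) = -6/(4 + t))
b(V, m) = m + V*(-⅔ + m)² (b(V, m) = (-6/(4 + 5) + m)²*V + m = (-6/9 + m)²*V + m = (-6*⅑ + m)²*V + m = (-⅔ + m)²*V + m = V*(-⅔ + m)² + m = m + V*(-⅔ + m)²)
(b(E(4, -2), -7) + 90)*(-119) = ((-7 + (⅑)*6*(-2 + 3*(-7))²) + 90)*(-119) = ((-7 + (⅑)*6*(-2 - 21)²) + 90)*(-119) = ((-7 + (⅑)*6*(-23)²) + 90)*(-119) = ((-7 + (⅑)*6*529) + 90)*(-119) = ((-7 + 1058/3) + 90)*(-119) = (1037/3 + 90)*(-119) = (1307/3)*(-119) = -155533/3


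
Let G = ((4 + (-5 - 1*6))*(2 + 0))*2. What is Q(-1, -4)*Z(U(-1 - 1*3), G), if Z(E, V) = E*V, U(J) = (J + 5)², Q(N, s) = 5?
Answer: -140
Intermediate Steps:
U(J) = (5 + J)²
G = -28 (G = ((4 + (-5 - 6))*2)*2 = ((4 - 11)*2)*2 = -7*2*2 = -14*2 = -28)
Q(-1, -4)*Z(U(-1 - 1*3), G) = 5*((5 + (-1 - 1*3))²*(-28)) = 5*((5 + (-1 - 3))²*(-28)) = 5*((5 - 4)²*(-28)) = 5*(1²*(-28)) = 5*(1*(-28)) = 5*(-28) = -140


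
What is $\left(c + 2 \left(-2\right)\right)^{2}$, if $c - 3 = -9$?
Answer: $100$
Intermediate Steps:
$c = -6$ ($c = 3 - 9 = -6$)
$\left(c + 2 \left(-2\right)\right)^{2} = \left(-6 + 2 \left(-2\right)\right)^{2} = \left(-6 - 4\right)^{2} = \left(-10\right)^{2} = 100$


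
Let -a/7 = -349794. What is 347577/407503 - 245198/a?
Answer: 375571761686/498897365337 ≈ 0.75280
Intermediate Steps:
a = 2448558 (a = -7*(-349794) = 2448558)
347577/407503 - 245198/a = 347577/407503 - 245198/2448558 = 347577*(1/407503) - 245198*1/2448558 = 347577/407503 - 122599/1224279 = 375571761686/498897365337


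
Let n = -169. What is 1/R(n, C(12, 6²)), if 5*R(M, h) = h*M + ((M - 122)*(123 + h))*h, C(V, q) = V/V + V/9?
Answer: -15/256487 ≈ -5.8483e-5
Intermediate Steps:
C(V, q) = 1 + V/9 (C(V, q) = 1 + V*(⅑) = 1 + V/9)
R(M, h) = M*h/5 + h*(-122 + M)*(123 + h)/5 (R(M, h) = (h*M + ((M - 122)*(123 + h))*h)/5 = (M*h + ((-122 + M)*(123 + h))*h)/5 = (M*h + h*(-122 + M)*(123 + h))/5 = M*h/5 + h*(-122 + M)*(123 + h)/5)
1/R(n, C(12, 6²)) = 1/((1 + (⅑)*12)*(-15006 - 122*(1 + (⅑)*12) + 124*(-169) - 169*(1 + (⅑)*12))/5) = 1/((1 + 4/3)*(-15006 - 122*(1 + 4/3) - 20956 - 169*(1 + 4/3))/5) = 1/((⅕)*(7/3)*(-15006 - 122*7/3 - 20956 - 169*7/3)) = 1/((⅕)*(7/3)*(-15006 - 854/3 - 20956 - 1183/3)) = 1/((⅕)*(7/3)*(-36641)) = 1/(-256487/15) = -15/256487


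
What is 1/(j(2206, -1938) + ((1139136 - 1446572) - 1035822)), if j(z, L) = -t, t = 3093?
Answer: -1/1346351 ≈ -7.4275e-7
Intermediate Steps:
j(z, L) = -3093 (j(z, L) = -1*3093 = -3093)
1/(j(2206, -1938) + ((1139136 - 1446572) - 1035822)) = 1/(-3093 + ((1139136 - 1446572) - 1035822)) = 1/(-3093 + (-307436 - 1035822)) = 1/(-3093 - 1343258) = 1/(-1346351) = -1/1346351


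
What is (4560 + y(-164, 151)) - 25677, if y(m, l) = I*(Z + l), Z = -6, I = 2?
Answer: -20827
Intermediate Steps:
y(m, l) = -12 + 2*l (y(m, l) = 2*(-6 + l) = -12 + 2*l)
(4560 + y(-164, 151)) - 25677 = (4560 + (-12 + 2*151)) - 25677 = (4560 + (-12 + 302)) - 25677 = (4560 + 290) - 25677 = 4850 - 25677 = -20827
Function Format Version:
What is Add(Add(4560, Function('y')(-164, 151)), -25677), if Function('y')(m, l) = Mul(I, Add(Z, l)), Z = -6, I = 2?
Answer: -20827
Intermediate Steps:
Function('y')(m, l) = Add(-12, Mul(2, l)) (Function('y')(m, l) = Mul(2, Add(-6, l)) = Add(-12, Mul(2, l)))
Add(Add(4560, Function('y')(-164, 151)), -25677) = Add(Add(4560, Add(-12, Mul(2, 151))), -25677) = Add(Add(4560, Add(-12, 302)), -25677) = Add(Add(4560, 290), -25677) = Add(4850, -25677) = -20827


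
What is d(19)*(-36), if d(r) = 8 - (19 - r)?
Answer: -288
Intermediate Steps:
d(r) = -11 + r (d(r) = 8 + (-19 + r) = -11 + r)
d(19)*(-36) = (-11 + 19)*(-36) = 8*(-36) = -288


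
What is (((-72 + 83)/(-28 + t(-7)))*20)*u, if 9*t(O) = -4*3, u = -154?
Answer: 1155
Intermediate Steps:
t(O) = -4/3 (t(O) = (-4*3)/9 = (1/9)*(-12) = -4/3)
(((-72 + 83)/(-28 + t(-7)))*20)*u = (((-72 + 83)/(-28 - 4/3))*20)*(-154) = ((11/(-88/3))*20)*(-154) = ((11*(-3/88))*20)*(-154) = -3/8*20*(-154) = -15/2*(-154) = 1155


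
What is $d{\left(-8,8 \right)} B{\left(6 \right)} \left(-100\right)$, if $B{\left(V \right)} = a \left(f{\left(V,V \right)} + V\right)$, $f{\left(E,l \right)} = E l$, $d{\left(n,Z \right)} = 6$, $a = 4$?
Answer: $-100800$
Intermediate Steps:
$B{\left(V \right)} = 4 V + 4 V^{2}$ ($B{\left(V \right)} = 4 \left(V V + V\right) = 4 \left(V^{2} + V\right) = 4 \left(V + V^{2}\right) = 4 V + 4 V^{2}$)
$d{\left(-8,8 \right)} B{\left(6 \right)} \left(-100\right) = 6 \cdot 4 \cdot 6 \left(1 + 6\right) \left(-100\right) = 6 \cdot 4 \cdot 6 \cdot 7 \left(-100\right) = 6 \cdot 168 \left(-100\right) = 1008 \left(-100\right) = -100800$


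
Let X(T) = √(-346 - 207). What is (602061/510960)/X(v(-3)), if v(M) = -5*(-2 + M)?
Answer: -200687*I*√553/94186960 ≈ -0.050106*I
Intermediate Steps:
v(M) = 10 - 5*M
X(T) = I*√553 (X(T) = √(-553) = I*√553)
(602061/510960)/X(v(-3)) = (602061/510960)/((I*√553)) = (602061*(1/510960))*(-I*√553/553) = 200687*(-I*√553/553)/170320 = -200687*I*√553/94186960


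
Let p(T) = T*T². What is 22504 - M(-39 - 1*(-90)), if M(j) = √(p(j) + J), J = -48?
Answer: 22504 - √132603 ≈ 22140.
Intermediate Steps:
p(T) = T³
M(j) = √(-48 + j³) (M(j) = √(j³ - 48) = √(-48 + j³))
22504 - M(-39 - 1*(-90)) = 22504 - √(-48 + (-39 - 1*(-90))³) = 22504 - √(-48 + (-39 + 90)³) = 22504 - √(-48 + 51³) = 22504 - √(-48 + 132651) = 22504 - √132603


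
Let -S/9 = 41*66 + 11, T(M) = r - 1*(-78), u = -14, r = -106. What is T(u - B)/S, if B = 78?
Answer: 28/24453 ≈ 0.0011451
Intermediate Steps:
T(M) = -28 (T(M) = -106 - 1*(-78) = -106 + 78 = -28)
S = -24453 (S = -9*(41*66 + 11) = -9*(2706 + 11) = -9*2717 = -24453)
T(u - B)/S = -28/(-24453) = -28*(-1/24453) = 28/24453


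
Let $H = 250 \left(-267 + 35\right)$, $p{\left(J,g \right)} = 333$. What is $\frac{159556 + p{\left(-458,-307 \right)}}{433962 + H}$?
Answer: $\frac{159889}{375962} \approx 0.42528$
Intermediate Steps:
$H = -58000$ ($H = 250 \left(-232\right) = -58000$)
$\frac{159556 + p{\left(-458,-307 \right)}}{433962 + H} = \frac{159556 + 333}{433962 - 58000} = \frac{159889}{375962}$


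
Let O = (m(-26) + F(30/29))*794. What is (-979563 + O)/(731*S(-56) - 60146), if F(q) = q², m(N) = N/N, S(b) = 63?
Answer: 822430129/11852213 ≈ 69.390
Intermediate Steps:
m(N) = 1
O = 1382354/841 (O = (1 + (30/29)²)*794 = (1 + 900/841)*794 = (1741/841)*794 = 1382354/841 ≈ 1643.7)
(-979563 + O)/(731*S(-56) - 60146) = (-979563 + 1382354/841)/(731*63 - 60146) = -822430129/(841*(46053 - 60146)) = -822430129/841/(-14093) = -822430129/841*(-1/14093) = 822430129/11852213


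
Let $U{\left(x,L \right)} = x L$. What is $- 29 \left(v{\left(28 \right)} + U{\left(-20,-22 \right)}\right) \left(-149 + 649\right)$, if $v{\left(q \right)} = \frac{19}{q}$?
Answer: $- \frac{44728875}{7} \approx -6.3898 \cdot 10^{6}$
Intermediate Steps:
$U{\left(x,L \right)} = L x$
$- 29 \left(v{\left(28 \right)} + U{\left(-20,-22 \right)}\right) \left(-149 + 649\right) = - 29 \left(\frac{19}{28} - -440\right) \left(-149 + 649\right) = - 29 \left(19 \cdot \frac{1}{28} + 440\right) 500 = - 29 \left(\frac{19}{28} + 440\right) 500 = - 29 \cdot \frac{12339}{28} \cdot 500 = \left(-29\right) \frac{1542375}{7} = - \frac{44728875}{7}$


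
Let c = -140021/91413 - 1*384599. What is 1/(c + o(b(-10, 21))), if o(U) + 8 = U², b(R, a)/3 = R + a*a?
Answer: 13059/16810073275 ≈ 7.7686e-7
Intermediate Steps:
b(R, a) = 3*R + 3*a² (b(R, a) = 3*(R + a*a) = 3*(R + a²) = 3*R + 3*a²)
o(U) = -8 + U²
c = -5022498344/13059 (c = -140021*1/91413 - 384599 = -20003/13059 - 384599 = -5022498344/13059 ≈ -3.8460e+5)
1/(c + o(b(-10, 21))) = 1/(-5022498344/13059 + (-8 + (3*(-10) + 3*21²)²)) = 1/(-5022498344/13059 + (-8 + (-30 + 3*441)²)) = 1/(-5022498344/13059 + (-8 + (-30 + 1323)²)) = 1/(-5022498344/13059 + (-8 + 1293²)) = 1/(-5022498344/13059 + (-8 + 1671849)) = 1/(-5022498344/13059 + 1671841) = 1/(16810073275/13059) = 13059/16810073275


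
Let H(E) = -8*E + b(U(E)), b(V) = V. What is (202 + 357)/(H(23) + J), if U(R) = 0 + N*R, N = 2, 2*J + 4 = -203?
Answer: -1118/483 ≈ -2.3147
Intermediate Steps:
J = -207/2 (J = -2 + (½)*(-203) = -2 - 203/2 = -207/2 ≈ -103.50)
U(R) = 2*R (U(R) = 0 + 2*R = 2*R)
H(E) = -6*E (H(E) = -8*E + 2*E = -6*E)
(202 + 357)/(H(23) + J) = (202 + 357)/(-6*23 - 207/2) = 559/(-138 - 207/2) = 559/(-483/2) = 559*(-2/483) = -1118/483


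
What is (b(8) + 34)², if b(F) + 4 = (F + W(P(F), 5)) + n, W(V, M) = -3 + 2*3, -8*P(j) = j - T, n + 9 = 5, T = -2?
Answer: 1369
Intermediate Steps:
n = -4 (n = -9 + 5 = -4)
P(j) = -¼ - j/8 (P(j) = -(j - 1*(-2))/8 = -(j + 2)/8 = -(2 + j)/8 = -¼ - j/8)
W(V, M) = 3 (W(V, M) = -3 + 6 = 3)
b(F) = -5 + F (b(F) = -4 + ((F + 3) - 4) = -4 + ((3 + F) - 4) = -4 + (-1 + F) = -5 + F)
(b(8) + 34)² = ((-5 + 8) + 34)² = (3 + 34)² = 37² = 1369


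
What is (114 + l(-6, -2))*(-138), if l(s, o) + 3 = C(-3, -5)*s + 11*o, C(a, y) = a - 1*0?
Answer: -14766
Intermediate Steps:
C(a, y) = a (C(a, y) = a + 0 = a)
l(s, o) = -3 - 3*s + 11*o (l(s, o) = -3 + (-3*s + 11*o) = -3 - 3*s + 11*o)
(114 + l(-6, -2))*(-138) = (114 + (-3 - 3*(-6) + 11*(-2)))*(-138) = (114 + (-3 + 18 - 22))*(-138) = (114 - 7)*(-138) = 107*(-138) = -14766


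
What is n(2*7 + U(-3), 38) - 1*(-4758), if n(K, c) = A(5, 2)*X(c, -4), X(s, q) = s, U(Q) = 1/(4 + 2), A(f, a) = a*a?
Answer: 4910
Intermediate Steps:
A(f, a) = a**2
U(Q) = 1/6
n(K, c) = 4*c (n(K, c) = 2**2*c = 4*c)
n(2*7 + U(-3), 38) - 1*(-4758) = 4*38 - 1*(-4758) = 152 + 4758 = 4910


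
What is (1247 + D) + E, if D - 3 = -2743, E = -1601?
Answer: -3094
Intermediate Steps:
D = -2740 (D = 3 - 2743 = -2740)
(1247 + D) + E = (1247 - 2740) - 1601 = -1493 - 1601 = -3094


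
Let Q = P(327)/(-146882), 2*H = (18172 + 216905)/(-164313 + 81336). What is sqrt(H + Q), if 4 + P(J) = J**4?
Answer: I*sqrt(4373628251712640809)/7495589 ≈ 279.01*I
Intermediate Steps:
P(J) = -4 + J**4
H = -78359/55318 (H = ((18172 + 216905)/(-164313 + 81336))/2 = (235077/(-82977))/2 = (235077*(-1/82977))/2 = (1/2)*(-78359/27659) = -78359/55318 ≈ -1.4165)
Q = -11433811037/146882 (Q = (-4 + 327**4)/(-146882) = (-4 + 11433811041)*(-1/146882) = 11433811037*(-1/146882) = -11433811037/146882 ≈ -77844.)
sqrt(H + Q) = sqrt(-78359/55318 - 11433811037/146882) = sqrt(-158126767117851/2031304619) = I*sqrt(4373628251712640809)/7495589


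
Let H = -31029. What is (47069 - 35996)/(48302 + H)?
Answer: 11073/17273 ≈ 0.64106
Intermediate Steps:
(47069 - 35996)/(48302 + H) = (47069 - 35996)/(48302 - 31029) = 11073/17273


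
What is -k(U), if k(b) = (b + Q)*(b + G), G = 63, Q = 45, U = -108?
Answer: -2835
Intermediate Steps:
k(b) = (45 + b)*(63 + b) (k(b) = (b + 45)*(b + 63) = (45 + b)*(63 + b))
-k(U) = -(2835 + (-108)² + 108*(-108)) = -(2835 + 11664 - 11664) = -1*2835 = -2835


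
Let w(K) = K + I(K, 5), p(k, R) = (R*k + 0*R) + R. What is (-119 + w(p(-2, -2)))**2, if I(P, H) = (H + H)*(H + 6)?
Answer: 49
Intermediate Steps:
I(P, H) = 2*H*(6 + H) (I(P, H) = (2*H)*(6 + H) = 2*H*(6 + H))
p(k, R) = R + R*k (p(k, R) = (R*k + 0) + R = R*k + R = R + R*k)
w(K) = 110 + K (w(K) = K + 2*5*(6 + 5) = K + 2*5*11 = K + 110 = 110 + K)
(-119 + w(p(-2, -2)))**2 = (-119 + (110 - 2*(1 - 2)))**2 = (-119 + (110 - 2*(-1)))**2 = (-119 + (110 + 2))**2 = (-119 + 112)**2 = (-7)**2 = 49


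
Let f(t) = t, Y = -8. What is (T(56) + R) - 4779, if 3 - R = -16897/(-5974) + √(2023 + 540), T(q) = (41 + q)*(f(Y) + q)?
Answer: -733777/5974 - √2563 ≈ -173.45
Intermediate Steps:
T(q) = (-8 + q)*(41 + q) (T(q) = (41 + q)*(-8 + q) = (-8 + q)*(41 + q))
R = 1025/5974 - √2563 (R = 3 - (-16897/(-5974) + √(2023 + 540)) = 3 - (-16897*(-1/5974) + √2563) = 3 - (16897/5974 + √2563) = 3 + (-16897/5974 - √2563) = 1025/5974 - √2563 ≈ -50.455)
(T(56) + R) - 4779 = ((-328 + 56² + 33*56) + (1025/5974 - √2563)) - 4779 = ((-328 + 3136 + 1848) + (1025/5974 - √2563)) - 4779 = (4656 + (1025/5974 - √2563)) - 4779 = (27815969/5974 - √2563) - 4779 = -733777/5974 - √2563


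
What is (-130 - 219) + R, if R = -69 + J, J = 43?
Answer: -375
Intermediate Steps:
R = -26 (R = -69 + 43 = -26)
(-130 - 219) + R = (-130 - 219) - 26 = -349 - 26 = -375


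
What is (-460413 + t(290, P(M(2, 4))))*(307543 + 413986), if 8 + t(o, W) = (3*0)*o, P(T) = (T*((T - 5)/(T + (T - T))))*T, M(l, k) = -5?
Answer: -332207103709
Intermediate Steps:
P(T) = T*(-5 + T) (P(T) = (T*((-5 + T)/(T + 0)))*T = (T*((-5 + T)/T))*T = (-5 + T)*T = T*(-5 + T))
t(o, W) = -8 (t(o, W) = -8 + (3*0)*o = -8 + 0*o = -8 + 0 = -8)
(-460413 + t(290, P(M(2, 4))))*(307543 + 413986) = (-460413 - 8)*(307543 + 413986) = -460421*721529 = -332207103709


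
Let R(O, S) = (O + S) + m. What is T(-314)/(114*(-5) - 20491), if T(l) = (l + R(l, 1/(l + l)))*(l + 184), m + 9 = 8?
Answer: -25675845/6613154 ≈ -3.8825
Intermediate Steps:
m = -1 (m = -9 + 8 = -1)
R(O, S) = -1 + O + S (R(O, S) = (O + S) - 1 = -1 + O + S)
T(l) = (184 + l)*(-1 + 1/(2*l) + 2*l) (T(l) = (l + (-1 + l + 1/(l + l)))*(l + 184) = (l + (-1 + l + 1/(2*l)))*(184 + l) = (-1 + 1/(2*l) + 2*l)*(184 + l) = (184 + l)*(-1 + 1/(2*l) + 2*l))
T(-314)/(114*(-5) - 20491) = (-367/2 + 2*(-314)**2 + 92/(-314) + 367*(-314))/(114*(-5) - 20491) = (-367/2 + 2*98596 + 92*(-1/314) - 115238)/(-570 - 20491) = (-367/2 + 197192 - 46/157 - 115238)/(-21061) = (25675845/314)*(-1/21061) = -25675845/6613154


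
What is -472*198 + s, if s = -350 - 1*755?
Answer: -94561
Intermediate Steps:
s = -1105 (s = -350 - 755 = -1105)
-472*198 + s = -472*198 - 1105 = -93456 - 1105 = -94561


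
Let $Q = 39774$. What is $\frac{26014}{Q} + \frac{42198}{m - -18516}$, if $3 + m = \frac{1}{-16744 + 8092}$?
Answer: $\frac{9344075344477}{3185389784325} \approx 2.9334$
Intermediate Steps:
$m = - \frac{25957}{8652}$ ($m = -3 + \frac{1}{-16744 + 8092} = -3 + \frac{1}{-8652} = -3 - \frac{1}{8652} = - \frac{25957}{8652} \approx -3.0001$)
$\frac{26014}{Q} + \frac{42198}{m - -18516} = \frac{26014}{39774} + \frac{42198}{- \frac{25957}{8652} - -18516} = 26014 \cdot \frac{1}{39774} + \frac{42198}{- \frac{25957}{8652} + 18516} = \frac{13007}{19887} + \frac{42198}{\frac{160174475}{8652}} = \frac{13007}{19887} + 42198 \cdot \frac{8652}{160174475} = \frac{13007}{19887} + \frac{365097096}{160174475} = \frac{9344075344477}{3185389784325}$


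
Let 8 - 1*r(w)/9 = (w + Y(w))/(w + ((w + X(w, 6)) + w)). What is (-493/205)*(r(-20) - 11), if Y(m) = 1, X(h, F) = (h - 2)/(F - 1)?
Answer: -9261991/66010 ≈ -140.31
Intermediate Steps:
X(h, F) = (-2 + h)/(-1 + F)
r(w) = 72 - 9*(1 + w)/(-⅖ + 16*w/5) (r(w) = 72 - 9*(w + 1)/(w + ((w + (-2 + w)/(-1 + 6)) + w)) = 72 - 9*(1 + w)/(w + ((w + (-2 + w)/5) + w)) = 72 - 9*(1 + w)/(w + ((w + (-⅖ + w/5)) + w)) = 72 - 9*(1 + w)/(w + ((-⅖ + 6*w/5) + w)) = 72 - 9*(1 + w)/(w + (-⅖ + 11*w/5)) = 72 - 9*(1 + w)/(-⅖ + 16*w/5))
(-493/205)*(r(-20) - 11) = (-493/205)*(27*(-7 + 41*(-20))/(2*(-1 + 8*(-20))) - 11) = (-493*1/205)*(27*(-7 - 820)/(2*(-1 - 160)) - 11) = -493*((27/2)*(-827)/(-161) - 11)/205 = -493*((27/2)*(-1/161)*(-827) - 11)/205 = -493*(22329/322 - 11)/205 = -493/205*18787/322 = -9261991/66010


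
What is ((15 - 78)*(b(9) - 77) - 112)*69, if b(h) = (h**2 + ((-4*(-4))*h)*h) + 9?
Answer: -5697951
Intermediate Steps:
b(h) = 9 + 17*h**2 (b(h) = (h**2 + (16*h)*h) + 9 = (h**2 + 16*h**2) + 9 = 17*h**2 + 9 = 9 + 17*h**2)
((15 - 78)*(b(9) - 77) - 112)*69 = ((15 - 78)*((9 + 17*9**2) - 77) - 112)*69 = (-63*((9 + 17*81) - 77) - 112)*69 = (-63*((9 + 1377) - 77) - 112)*69 = (-63*(1386 - 77) - 112)*69 = (-63*1309 - 112)*69 = (-82467 - 112)*69 = -82579*69 = -5697951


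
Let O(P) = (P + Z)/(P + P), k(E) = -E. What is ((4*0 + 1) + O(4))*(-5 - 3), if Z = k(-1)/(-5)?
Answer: -59/5 ≈ -11.800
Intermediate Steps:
Z = -⅕ (Z = -1*(-1)/(-5) = 1*(-⅕) = -⅕ ≈ -0.20000)
O(P) = (-⅕ + P)/(2*P) (O(P) = (P - ⅕)/(P + P) = (-⅕ + P)/((2*P)) = (-⅕ + P)*(1/(2*P)) = (-⅕ + P)/(2*P))
((4*0 + 1) + O(4))*(-5 - 3) = ((4*0 + 1) + (⅒)*(-1 + 5*4)/4)*(-5 - 3) = ((0 + 1) + (⅒)*(¼)*(-1 + 20))*(-8) = (1 + (⅒)*(¼)*19)*(-8) = (1 + 19/40)*(-8) = (59/40)*(-8) = -59/5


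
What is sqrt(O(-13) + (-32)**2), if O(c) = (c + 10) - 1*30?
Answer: sqrt(991) ≈ 31.480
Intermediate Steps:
O(c) = -20 + c (O(c) = (10 + c) - 30 = -20 + c)
sqrt(O(-13) + (-32)**2) = sqrt((-20 - 13) + (-32)**2) = sqrt(-33 + 1024) = sqrt(991)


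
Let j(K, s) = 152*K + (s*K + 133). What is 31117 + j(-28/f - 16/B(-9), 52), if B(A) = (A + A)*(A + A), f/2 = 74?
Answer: 31170130/999 ≈ 31201.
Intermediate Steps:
f = 148 (f = 2*74 = 148)
B(A) = 4*A**2 (B(A) = (2*A)*(2*A) = 4*A**2)
j(K, s) = 133 + 152*K + K*s (j(K, s) = 152*K + (K*s + 133) = 152*K + (133 + K*s) = 133 + 152*K + K*s)
31117 + j(-28/f - 16/B(-9), 52) = 31117 + (133 + 152*(-28/148 - 16/(4*(-9)**2)) + (-28/148 - 16/(4*(-9)**2))*52) = 31117 + (133 + 152*(-28*1/148 - 16/(4*81)) + (-28*1/148 - 16/(4*81))*52) = 31117 + (133 + 152*(-7/37 - 16/324) + (-7/37 - 16/324)*52) = 31117 + (133 + 152*(-7/37 - 16*1/324) + (-7/37 - 16*1/324)*52) = 31117 + (133 + 152*(-7/37 - 4/81) + (-7/37 - 4/81)*52) = 31117 + (133 + 152*(-715/2997) - 715/2997*52) = 31117 + (133 - 108680/2997 - 37180/2997) = 31117 + 84247/999 = 31170130/999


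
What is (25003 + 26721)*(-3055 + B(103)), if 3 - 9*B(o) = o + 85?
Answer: -1431720320/9 ≈ -1.5908e+8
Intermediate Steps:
B(o) = -82/9 - o/9 (B(o) = ⅓ - (o + 85)/9 = ⅓ - (85 + o)/9 = ⅓ + (-85/9 - o/9) = -82/9 - o/9)
(25003 + 26721)*(-3055 + B(103)) = (25003 + 26721)*(-3055 + (-82/9 - ⅑*103)) = 51724*(-3055 + (-82/9 - 103/9)) = 51724*(-3055 - 185/9) = 51724*(-27680/9) = -1431720320/9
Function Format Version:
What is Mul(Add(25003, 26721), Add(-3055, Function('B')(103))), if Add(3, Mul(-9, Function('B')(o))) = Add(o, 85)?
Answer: Rational(-1431720320, 9) ≈ -1.5908e+8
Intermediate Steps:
Function('B')(o) = Add(Rational(-82, 9), Mul(Rational(-1, 9), o)) (Function('B')(o) = Add(Rational(1, 3), Mul(Rational(-1, 9), Add(o, 85))) = Add(Rational(1, 3), Mul(Rational(-1, 9), Add(85, o))) = Add(Rational(1, 3), Add(Rational(-85, 9), Mul(Rational(-1, 9), o))) = Add(Rational(-82, 9), Mul(Rational(-1, 9), o)))
Mul(Add(25003, 26721), Add(-3055, Function('B')(103))) = Mul(Add(25003, 26721), Add(-3055, Add(Rational(-82, 9), Mul(Rational(-1, 9), 103)))) = Mul(51724, Add(-3055, Add(Rational(-82, 9), Rational(-103, 9)))) = Mul(51724, Add(-3055, Rational(-185, 9))) = Mul(51724, Rational(-27680, 9)) = Rational(-1431720320, 9)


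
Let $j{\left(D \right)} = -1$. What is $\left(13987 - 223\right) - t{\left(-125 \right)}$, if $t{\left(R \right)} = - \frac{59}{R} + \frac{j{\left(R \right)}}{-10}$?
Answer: $\frac{3440857}{250} \approx 13763.0$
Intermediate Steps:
$t{\left(R \right)} = \frac{1}{10} - \frac{59}{R}$ ($t{\left(R \right)} = - \frac{59}{R} - \frac{1}{-10} = - \frac{59}{R} - - \frac{1}{10} = - \frac{59}{R} + \frac{1}{10} = \frac{1}{10} - \frac{59}{R}$)
$\left(13987 - 223\right) - t{\left(-125 \right)} = \left(13987 - 223\right) - \frac{-590 - 125}{10 \left(-125\right)} = \left(13987 - 223\right) - \frac{1}{10} \left(- \frac{1}{125}\right) \left(-715\right) = 13764 - \frac{143}{250} = \frac{3440857}{250}$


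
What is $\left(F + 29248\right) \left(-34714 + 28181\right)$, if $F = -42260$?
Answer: $85007396$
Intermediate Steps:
$\left(F + 29248\right) \left(-34714 + 28181\right) = \left(-42260 + 29248\right) \left(-34714 + 28181\right) = \left(-13012\right) \left(-6533\right) = 85007396$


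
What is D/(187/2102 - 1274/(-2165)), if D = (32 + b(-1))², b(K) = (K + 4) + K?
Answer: 5260759480/3082803 ≈ 1706.5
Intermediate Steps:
b(K) = 4 + 2*K (b(K) = (4 + K) + K = 4 + 2*K)
D = 1156 (D = (32 + (4 + 2*(-1)))² = (32 + (4 - 2))² = (32 + 2)² = 34² = 1156)
D/(187/2102 - 1274/(-2165)) = 1156/(187/2102 - 1274/(-2165)) = 1156/(187*(1/2102) - 1274*(-1/2165)) = 1156/(187/2102 + 1274/2165) = 1156/(3082803/4550830) = 1156*(4550830/3082803) = 5260759480/3082803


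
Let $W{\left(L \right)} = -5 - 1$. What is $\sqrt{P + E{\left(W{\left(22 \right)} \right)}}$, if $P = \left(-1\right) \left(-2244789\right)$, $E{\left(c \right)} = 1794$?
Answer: $\sqrt{2246583} \approx 1498.9$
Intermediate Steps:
$W{\left(L \right)} = -6$ ($W{\left(L \right)} = -5 - 1 = -6$)
$P = 2244789$
$\sqrt{P + E{\left(W{\left(22 \right)} \right)}} = \sqrt{2244789 + 1794} = \sqrt{2246583}$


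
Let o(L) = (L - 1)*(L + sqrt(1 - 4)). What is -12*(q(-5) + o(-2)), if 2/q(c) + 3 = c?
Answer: -69 + 36*I*sqrt(3) ≈ -69.0 + 62.354*I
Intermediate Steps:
q(c) = 2/(-3 + c)
o(L) = (-1 + L)*(L + I*sqrt(3)) (o(L) = (-1 + L)*(L + sqrt(-3)) = (-1 + L)*(L + I*sqrt(3)))
-12*(q(-5) + o(-2)) = -12*(2/(-3 - 5) + ((-2)**2 - 1*(-2) - I*sqrt(3) + I*(-2)*sqrt(3))) = -12*(2/(-8) + (4 + 2 - I*sqrt(3) - 2*I*sqrt(3))) = -12*(2*(-1/8) + (6 - 3*I*sqrt(3))) = -12*(-1/4 + (6 - 3*I*sqrt(3))) = -12*(23/4 - 3*I*sqrt(3)) = -69 + 36*I*sqrt(3)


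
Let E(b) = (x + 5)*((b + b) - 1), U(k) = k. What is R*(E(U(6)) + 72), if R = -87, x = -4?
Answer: -7221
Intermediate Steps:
E(b) = -1 + 2*b (E(b) = (-4 + 5)*((b + b) - 1) = 1*(2*b - 1) = 1*(-1 + 2*b) = -1 + 2*b)
R*(E(U(6)) + 72) = -87*((-1 + 2*6) + 72) = -87*((-1 + 12) + 72) = -87*(11 + 72) = -87*83 = -7221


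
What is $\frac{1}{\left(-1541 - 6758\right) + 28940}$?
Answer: $\frac{1}{20641} \approx 4.8447 \cdot 10^{-5}$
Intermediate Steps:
$\frac{1}{\left(-1541 - 6758\right) + 28940} = \frac{1}{-8299 + 28940} = \frac{1}{20641}$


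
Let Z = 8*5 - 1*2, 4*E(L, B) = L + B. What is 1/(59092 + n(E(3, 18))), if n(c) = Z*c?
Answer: 2/118583 ≈ 1.6866e-5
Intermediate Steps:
E(L, B) = B/4 + L/4 (E(L, B) = (L + B)/4 = (B + L)/4 = B/4 + L/4)
Z = 38 (Z = 40 - 2 = 38)
n(c) = 38*c
1/(59092 + n(E(3, 18))) = 1/(59092 + 38*((¼)*18 + (¼)*3)) = 1/(59092 + 38*(9/2 + ¾)) = 1/(59092 + 38*(21/4)) = 1/(59092 + 399/2) = 1/(118583/2) = 2/118583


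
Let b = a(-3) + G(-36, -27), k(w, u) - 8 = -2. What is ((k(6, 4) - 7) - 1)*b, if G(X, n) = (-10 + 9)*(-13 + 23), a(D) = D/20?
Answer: 203/10 ≈ 20.300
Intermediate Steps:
a(D) = D/20 (a(D) = D*(1/20) = D/20)
k(w, u) = 6 (k(w, u) = 8 - 2 = 6)
G(X, n) = -10 (G(X, n) = -1*10 = -10)
b = -203/20 (b = (1/20)*(-3) - 10 = -3/20 - 10 = -203/20 ≈ -10.150)
((k(6, 4) - 7) - 1)*b = ((6 - 7) - 1)*(-203/20) = (-1 - 1)*(-203/20) = -2*(-203/20) = 203/10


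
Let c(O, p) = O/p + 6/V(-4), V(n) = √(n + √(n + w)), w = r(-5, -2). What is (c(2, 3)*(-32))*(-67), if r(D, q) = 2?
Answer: 4288/3 + 12864/√(-4 + I*√2) ≈ 2485.4 - 6155.4*I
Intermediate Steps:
w = 2
V(n) = √(n + √(2 + n)) (V(n) = √(n + √(n + 2)) = √(n + √(2 + n)))
c(O, p) = 6/√(-4 + I*√2) + O/p (c(O, p) = O/p + 6/(√(-4 + √(2 - 4))) = O/p + 6/(√(-4 + √(-2))) = O/p + 6/(√(-4 + I*√2)) = O/p + 6/√(-4 + I*√2) = 6/√(-4 + I*√2) + O/p)
(c(2, 3)*(-32))*(-67) = ((6/√(-4 + I*√2) + 2/3)*(-32))*(-67) = ((6/√(-4 + I*√2) + 2*(⅓))*(-32))*(-67) = ((6/√(-4 + I*√2) + ⅔)*(-32))*(-67) = ((⅔ + 6/√(-4 + I*√2))*(-32))*(-67) = (-64/3 - 192/√(-4 + I*√2))*(-67) = 4288/3 + 12864/√(-4 + I*√2)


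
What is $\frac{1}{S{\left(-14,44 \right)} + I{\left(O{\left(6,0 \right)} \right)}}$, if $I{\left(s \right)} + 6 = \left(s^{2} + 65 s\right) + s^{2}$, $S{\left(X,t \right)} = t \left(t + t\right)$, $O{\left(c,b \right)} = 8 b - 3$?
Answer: $\frac{1}{3689} \approx 0.00027108$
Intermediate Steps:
$O{\left(c,b \right)} = -3 + 8 b$
$S{\left(X,t \right)} = 2 t^{2}$ ($S{\left(X,t \right)} = t 2 t = 2 t^{2}$)
$I{\left(s \right)} = -6 + 2 s^{2} + 65 s$ ($I{\left(s \right)} = -6 + \left(\left(s^{2} + 65 s\right) + s^{2}\right) = -6 + \left(2 s^{2} + 65 s\right) = -6 + 2 s^{2} + 65 s$)
$\frac{1}{S{\left(-14,44 \right)} + I{\left(O{\left(6,0 \right)} \right)}} = \frac{1}{2 \cdot 44^{2} + \left(-6 + 2 \left(-3 + 8 \cdot 0\right)^{2} + 65 \left(-3 + 8 \cdot 0\right)\right)} = \frac{1}{2 \cdot 1936 + \left(-6 + 2 \left(-3 + 0\right)^{2} + 65 \left(-3 + 0\right)\right)} = \frac{1}{3872 + \left(-6 + 2 \left(-3\right)^{2} + 65 \left(-3\right)\right)} = \frac{1}{3872 - 183} = \frac{1}{3689}$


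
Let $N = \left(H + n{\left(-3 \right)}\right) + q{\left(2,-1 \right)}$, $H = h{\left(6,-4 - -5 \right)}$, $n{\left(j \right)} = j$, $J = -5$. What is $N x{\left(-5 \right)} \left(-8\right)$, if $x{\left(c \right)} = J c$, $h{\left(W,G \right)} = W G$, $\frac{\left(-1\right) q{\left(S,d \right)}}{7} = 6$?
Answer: $7800$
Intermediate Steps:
$q{\left(S,d \right)} = -42$ ($q{\left(S,d \right)} = \left(-7\right) 6 = -42$)
$h{\left(W,G \right)} = G W$
$H = 6$ ($H = \left(-4 - -5\right) 6 = \left(-4 + 5\right) 6 = 1 \cdot 6 = 6$)
$x{\left(c \right)} = - 5 c$
$N = -39$ ($N = \left(6 - 3\right) - 42 = 3 - 42 = -39$)
$N x{\left(-5 \right)} \left(-8\right) = - 39 \left(\left(-5\right) \left(-5\right)\right) \left(-8\right) = \left(-39\right) 25 \left(-8\right) = \left(-975\right) \left(-8\right) = 7800$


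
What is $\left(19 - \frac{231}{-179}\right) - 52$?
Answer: $- \frac{5676}{179} \approx -31.71$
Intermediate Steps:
$\left(19 - \frac{231}{-179}\right) - 52 = \left(19 - - \frac{231}{179}\right) - 52 = \left(19 + \frac{231}{179}\right) - 52 = \frac{3632}{179} - 52 = - \frac{5676}{179}$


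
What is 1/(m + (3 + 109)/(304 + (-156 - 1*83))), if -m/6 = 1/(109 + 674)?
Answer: 16965/29102 ≈ 0.58295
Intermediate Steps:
m = -2/261 (m = -6/(109 + 674) = -6/783 = -6*1/783 = -2/261 ≈ -0.0076628)
1/(m + (3 + 109)/(304 + (-156 - 1*83))) = 1/(-2/261 + (3 + 109)/(304 + (-156 - 1*83))) = 1/(-2/261 + 112/(304 + (-156 - 83))) = 1/(-2/261 + 112/(304 - 239)) = 1/(-2/261 + 112/65) = 1/(29102/16965) = 16965/29102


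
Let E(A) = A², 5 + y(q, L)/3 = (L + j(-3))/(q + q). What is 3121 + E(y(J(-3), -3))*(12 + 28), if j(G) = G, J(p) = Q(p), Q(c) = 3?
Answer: 16081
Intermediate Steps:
J(p) = 3
y(q, L) = -15 + 3*(-3 + L)/(2*q) (y(q, L) = -15 + 3*((L - 3)/(q + q)) = -15 + 3*((-3 + L)/((2*q))) = -15 + 3*((-3 + L)*(1/(2*q))) = -15 + 3*((-3 + L)/(2*q)) = -15 + 3*(-3 + L)/(2*q))
3121 + E(y(J(-3), -3))*(12 + 28) = 3121 + ((3/2)*(-3 - 3 - 10*3)/3)²*(12 + 28) = 3121 + ((3/2)*(⅓)*(-3 - 3 - 30))²*40 = 3121 + ((3/2)*(⅓)*(-36))²*40 = 3121 + (-18)²*40 = 3121 + 324*40 = 3121 + 12960 = 16081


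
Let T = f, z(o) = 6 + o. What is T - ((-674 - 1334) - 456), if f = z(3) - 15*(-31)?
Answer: 2938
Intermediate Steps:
f = 474 (f = (6 + 3) - 15*(-31) = 9 + 465 = 474)
T = 474
T - ((-674 - 1334) - 456) = 474 - ((-674 - 1334) - 456) = 474 - (-2008 - 456) = 474 - 1*(-2464) = 474 + 2464 = 2938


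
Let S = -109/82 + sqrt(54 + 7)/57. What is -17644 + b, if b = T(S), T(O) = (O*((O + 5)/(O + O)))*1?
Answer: -2893315/164 + sqrt(61)/114 ≈ -17642.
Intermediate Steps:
S = -109/82 + sqrt(61)/57 (S = -109*1/82 + sqrt(61)*(1/57) = -109/82 + sqrt(61)/57 ≈ -1.1922)
T(O) = 5/2 + O/2 (T(O) = (O*((5 + O)/((2*O))))*1 = (O*((5 + O)*(1/(2*O))))*1 = (O*((5 + O)/(2*O)))*1 = (5/2 + O/2)*1 = 5/2 + O/2)
b = 301/164 + sqrt(61)/114 (b = 5/2 + (-109/82 + sqrt(61)/57)/2 = 5/2 + (-109/164 + sqrt(61)/114) = 301/164 + sqrt(61)/114 ≈ 1.9039)
-17644 + b = -17644 + (301/164 + sqrt(61)/114) = -2893315/164 + sqrt(61)/114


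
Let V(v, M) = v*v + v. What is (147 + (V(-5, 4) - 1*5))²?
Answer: 26244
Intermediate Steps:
V(v, M) = v + v² (V(v, M) = v² + v = v + v²)
(147 + (V(-5, 4) - 1*5))² = (147 + (-5*(1 - 5) - 1*5))² = (147 + (-5*(-4) - 5))² = (147 + (20 - 5))² = (147 + 15)² = 162² = 26244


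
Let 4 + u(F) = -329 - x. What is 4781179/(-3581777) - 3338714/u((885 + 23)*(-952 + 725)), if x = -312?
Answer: 11958428610019/75217317 ≈ 1.5899e+5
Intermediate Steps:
u(F) = -21 (u(F) = -4 + (-329 - 1*(-312)) = -4 + (-329 + 312) = -4 - 17 = -21)
4781179/(-3581777) - 3338714/u((885 + 23)*(-952 + 725)) = 4781179/(-3581777) - 3338714/(-21) = 4781179*(-1/3581777) - 3338714*(-1/21) = -4781179/3581777 + 3338714/21 = 11958428610019/75217317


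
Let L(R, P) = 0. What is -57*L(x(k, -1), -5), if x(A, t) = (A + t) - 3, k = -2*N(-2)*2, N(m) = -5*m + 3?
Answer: 0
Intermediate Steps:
N(m) = 3 - 5*m
k = -52 (k = -2*(3 - 5*(-2))*2 = -2*(3 + 10)*2 = -2*13*2 = -26*2 = -52)
x(A, t) = -3 + A + t
-57*L(x(k, -1), -5) = -57*0 = 0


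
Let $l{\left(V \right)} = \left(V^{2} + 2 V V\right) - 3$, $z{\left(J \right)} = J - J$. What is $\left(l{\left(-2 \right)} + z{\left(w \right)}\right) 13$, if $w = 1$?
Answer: $117$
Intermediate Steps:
$z{\left(J \right)} = 0$
$l{\left(V \right)} = -3 + 3 V^{2}$ ($l{\left(V \right)} = \left(V^{2} + 2 V^{2}\right) - 3 = 3 V^{2} - 3 = -3 + 3 V^{2}$)
$\left(l{\left(-2 \right)} + z{\left(w \right)}\right) 13 = \left(\left(-3 + 3 \left(-2\right)^{2}\right) + 0\right) 13 = \left(\left(-3 + 3 \cdot 4\right) + 0\right) 13 = \left(\left(-3 + 12\right) + 0\right) 13 = \left(9 + 0\right) 13 = 9 \cdot 13 = 117$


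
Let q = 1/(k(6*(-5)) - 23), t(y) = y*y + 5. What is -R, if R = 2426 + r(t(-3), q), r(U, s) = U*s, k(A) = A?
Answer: -128564/53 ≈ -2425.7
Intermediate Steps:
t(y) = 5 + y² (t(y) = y² + 5 = 5 + y²)
q = -1/53 (q = 1/(6*(-5) - 23) = 1/(-30 - 23) = 1/(-53) = -1/53 ≈ -0.018868)
R = 128564/53 (R = 2426 + (5 + (-3)²)*(-1/53) = 2426 + (5 + 9)*(-1/53) = 2426 + 14*(-1/53) = 2426 - 14/53 = 128564/53 ≈ 2425.7)
-R = -1*128564/53 = -128564/53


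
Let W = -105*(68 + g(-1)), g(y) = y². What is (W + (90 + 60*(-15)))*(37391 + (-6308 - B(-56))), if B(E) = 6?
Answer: -250325235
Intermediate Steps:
W = -7245 (W = -105*(68 + (-1)²) = -105*(68 + 1) = -105*69 = -7245)
(W + (90 + 60*(-15)))*(37391 + (-6308 - B(-56))) = (-7245 + (90 + 60*(-15)))*(37391 + (-6308 - 1*6)) = (-7245 + (90 - 900))*(37391 + (-6308 - 6)) = (-7245 - 810)*(37391 - 6314) = -8055*31077 = -250325235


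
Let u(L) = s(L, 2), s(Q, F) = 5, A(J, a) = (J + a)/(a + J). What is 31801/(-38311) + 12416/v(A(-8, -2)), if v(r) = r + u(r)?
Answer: 33962755/16419 ≈ 2068.5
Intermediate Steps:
A(J, a) = 1 (A(J, a) = (J + a)/(J + a) = 1)
u(L) = 5
v(r) = 5 + r (v(r) = r + 5 = 5 + r)
31801/(-38311) + 12416/v(A(-8, -2)) = 31801/(-38311) + 12416/(5 + 1) = 31801*(-1/38311) + 12416/6 = -4543/5473 + 12416*(⅙) = -4543/5473 + 6208/3 = 33962755/16419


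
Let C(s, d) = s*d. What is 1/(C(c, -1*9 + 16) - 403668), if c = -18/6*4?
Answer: -1/403752 ≈ -2.4768e-6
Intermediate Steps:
c = -12 (c = -18*⅙*4 = -3*4 = -12)
C(s, d) = d*s
1/(C(c, -1*9 + 16) - 403668) = 1/((-1*9 + 16)*(-12) - 403668) = 1/((-9 + 16)*(-12) - 403668) = 1/(7*(-12) - 403668) = 1/(-84 - 403668) = 1/(-403752) = -1/403752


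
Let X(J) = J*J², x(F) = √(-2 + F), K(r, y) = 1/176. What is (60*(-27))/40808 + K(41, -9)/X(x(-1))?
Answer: -405/10202 + I*√3/1584 ≈ -0.039698 + 0.0010935*I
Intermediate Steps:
K(r, y) = 1/176
X(J) = J³
(60*(-27))/40808 + K(41, -9)/X(x(-1)) = (60*(-27))/40808 + 1/(176*((√(-2 - 1))³)) = -1620*1/40808 + 1/(176*((√(-3))³)) = -405/10202 + 1/(176*((I*√3)³)) = -405/10202 + 1/(176*((-3*I*√3))) = -405/10202 + (I*√3/9)/176 = -405/10202 + I*√3/1584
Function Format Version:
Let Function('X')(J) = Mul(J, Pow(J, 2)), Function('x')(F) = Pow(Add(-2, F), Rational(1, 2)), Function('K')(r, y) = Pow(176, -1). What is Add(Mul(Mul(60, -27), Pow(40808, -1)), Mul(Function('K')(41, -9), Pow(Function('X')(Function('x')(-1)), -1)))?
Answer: Add(Rational(-405, 10202), Mul(Rational(1, 1584), I, Pow(3, Rational(1, 2)))) ≈ Add(-0.039698, Mul(0.0010935, I))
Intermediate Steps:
Function('K')(r, y) = Rational(1, 176)
Function('X')(J) = Pow(J, 3)
Add(Mul(Mul(60, -27), Pow(40808, -1)), Mul(Function('K')(41, -9), Pow(Function('X')(Function('x')(-1)), -1))) = Add(Mul(Mul(60, -27), Pow(40808, -1)), Mul(Rational(1, 176), Pow(Pow(Pow(Add(-2, -1), Rational(1, 2)), 3), -1))) = Add(Mul(-1620, Rational(1, 40808)), Mul(Rational(1, 176), Pow(Pow(Pow(-3, Rational(1, 2)), 3), -1))) = Add(Rational(-405, 10202), Mul(Rational(1, 176), Pow(Pow(Mul(I, Pow(3, Rational(1, 2))), 3), -1))) = Add(Rational(-405, 10202), Mul(Rational(1, 176), Pow(Mul(-3, I, Pow(3, Rational(1, 2))), -1))) = Add(Rational(-405, 10202), Mul(Rational(1, 176), Mul(Rational(1, 9), I, Pow(3, Rational(1, 2))))) = Add(Rational(-405, 10202), Mul(Rational(1, 1584), I, Pow(3, Rational(1, 2))))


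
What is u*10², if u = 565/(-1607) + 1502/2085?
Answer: 24713780/670119 ≈ 36.880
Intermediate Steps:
u = 1235689/3350595 (u = 565*(-1/1607) + 1502*(1/2085) = -565/1607 + 1502/2085 = 1235689/3350595 ≈ 0.36880)
u*10² = (1235689/3350595)*10² = (1235689/3350595)*100 = 24713780/670119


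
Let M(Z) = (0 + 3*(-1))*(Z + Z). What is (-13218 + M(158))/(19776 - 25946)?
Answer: 7083/3085 ≈ 2.2959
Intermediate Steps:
M(Z) = -6*Z (M(Z) = (0 - 3)*(2*Z) = -6*Z)
(-13218 + M(158))/(19776 - 25946) = (-13218 - 6*158)/(19776 - 25946) = (-13218 - 948)/(-6170) = -14166*(-1/6170) = 7083/3085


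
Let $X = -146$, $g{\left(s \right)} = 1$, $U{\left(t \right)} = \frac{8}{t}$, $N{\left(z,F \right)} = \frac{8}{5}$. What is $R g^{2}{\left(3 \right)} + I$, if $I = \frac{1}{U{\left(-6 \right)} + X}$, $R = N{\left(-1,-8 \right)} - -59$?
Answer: $\frac{133911}{2210} \approx 60.593$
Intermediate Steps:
$N{\left(z,F \right)} = \frac{8}{5}$ ($N{\left(z,F \right)} = 8 \cdot \frac{1}{5} = \frac{8}{5}$)
$R = \frac{303}{5}$ ($R = \frac{8}{5} - -59 = \frac{8}{5} + 59 = \frac{303}{5} \approx 60.6$)
$I = - \frac{3}{442}$ ($I = \frac{1}{\frac{8}{-6} - 146} = \frac{1}{8 \left(- \frac{1}{6}\right) - 146} = \frac{1}{- \frac{4}{3} - 146} = \frac{1}{- \frac{442}{3}} = - \frac{3}{442} \approx -0.0067873$)
$R g^{2}{\left(3 \right)} + I = \frac{303 \cdot 1^{2}}{5} - \frac{3}{442} = \frac{303}{5} \cdot 1 - \frac{3}{442} = \frac{303}{5} - \frac{3}{442} = \frac{133911}{2210}$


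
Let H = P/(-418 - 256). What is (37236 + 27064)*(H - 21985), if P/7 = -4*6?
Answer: -476389762300/337 ≈ -1.4136e+9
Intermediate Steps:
P = -168 (P = 7*(-4*6) = 7*(-24) = -168)
H = 84/337 (H = -168/(-418 - 256) = -168/(-674) = -1/674*(-168) = 84/337 ≈ 0.24926)
(37236 + 27064)*(H - 21985) = (37236 + 27064)*(84/337 - 21985) = 64300*(-7408861/337) = -476389762300/337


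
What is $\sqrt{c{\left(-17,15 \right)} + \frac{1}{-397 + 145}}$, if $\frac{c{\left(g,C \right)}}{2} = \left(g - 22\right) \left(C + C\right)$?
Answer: $\frac{i \sqrt{4127767}}{42} \approx 48.374 i$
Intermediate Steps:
$c{\left(g,C \right)} = 4 C \left(-22 + g\right)$ ($c{\left(g,C \right)} = 2 \left(g - 22\right) \left(C + C\right) = 2 \left(-22 + g\right) 2 C = 2 \cdot 2 C \left(-22 + g\right) = 4 C \left(-22 + g\right)$)
$\sqrt{c{\left(-17,15 \right)} + \frac{1}{-397 + 145}} = \sqrt{4 \cdot 15 \left(-22 - 17\right) + \frac{1}{-397 + 145}} = \sqrt{4 \cdot 15 \left(-39\right) + \frac{1}{-252}} = \sqrt{-2340 - \frac{1}{252}} = \sqrt{- \frac{589681}{252}} = \frac{i \sqrt{4127767}}{42}$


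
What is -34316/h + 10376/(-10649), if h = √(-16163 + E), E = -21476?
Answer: -10376/10649 + 34316*I*√37639/37639 ≈ -0.97436 + 176.88*I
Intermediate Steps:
h = I*√37639 (h = √(-16163 - 21476) = √(-37639) = I*√37639 ≈ 194.01*I)
-34316/h + 10376/(-10649) = -34316*(-I*√37639/37639) + 10376/(-10649) = -(-34316)*I*√37639/37639 + 10376*(-1/10649) = 34316*I*√37639/37639 - 10376/10649 = -10376/10649 + 34316*I*√37639/37639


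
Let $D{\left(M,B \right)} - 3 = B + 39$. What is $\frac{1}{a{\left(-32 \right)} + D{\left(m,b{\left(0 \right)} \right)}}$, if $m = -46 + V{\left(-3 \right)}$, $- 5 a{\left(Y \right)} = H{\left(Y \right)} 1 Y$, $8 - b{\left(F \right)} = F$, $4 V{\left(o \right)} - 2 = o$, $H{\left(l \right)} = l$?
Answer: $- \frac{5}{774} \approx -0.00646$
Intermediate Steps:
$V{\left(o \right)} = \frac{1}{2} + \frac{o}{4}$
$b{\left(F \right)} = 8 - F$
$a{\left(Y \right)} = - \frac{Y^{2}}{5}$ ($a{\left(Y \right)} = - \frac{Y 1 Y}{5} = - \frac{Y Y}{5} = - \frac{Y^{2}}{5}$)
$m = - \frac{185}{4}$ ($m = -46 + \left(\frac{1}{2} + \frac{1}{4} \left(-3\right)\right) = -46 + \left(\frac{1}{2} - \frac{3}{4}\right) = -46 - \frac{1}{4} = - \frac{185}{4} \approx -46.25$)
$D{\left(M,B \right)} = 42 + B$ ($D{\left(M,B \right)} = 3 + \left(B + 39\right) = 3 + \left(39 + B\right) = 42 + B$)
$\frac{1}{a{\left(-32 \right)} + D{\left(m,b{\left(0 \right)} \right)}} = \frac{1}{- \frac{\left(-32\right)^{2}}{5} + \left(42 + \left(8 - 0\right)\right)} = \frac{1}{\left(- \frac{1}{5}\right) 1024 + \left(42 + \left(8 + 0\right)\right)} = \frac{1}{- \frac{1024}{5} + \left(42 + 8\right)} = \frac{1}{- \frac{1024}{5} + 50} = \frac{1}{- \frac{774}{5}} = - \frac{5}{774}$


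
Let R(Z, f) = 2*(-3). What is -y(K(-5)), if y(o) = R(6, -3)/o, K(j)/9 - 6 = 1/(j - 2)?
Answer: 14/123 ≈ 0.11382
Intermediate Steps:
K(j) = 54 + 9/(-2 + j) (K(j) = 54 + 9/(j - 2) = 54 + 9/(-2 + j))
R(Z, f) = -6
y(o) = -6/o
-y(K(-5)) = -(-6)/(9*(-11 + 6*(-5))/(-2 - 5)) = -(-6)/(9*(-11 - 30)/(-7)) = -(-6)/(9*(-⅐)*(-41)) = -(-6)/369/7 = -(-6)*7/369 = -1*(-14/123) = 14/123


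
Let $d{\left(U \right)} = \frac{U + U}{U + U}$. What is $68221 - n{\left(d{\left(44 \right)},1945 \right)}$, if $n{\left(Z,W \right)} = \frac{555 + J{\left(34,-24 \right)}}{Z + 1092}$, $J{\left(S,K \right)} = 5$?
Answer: $\frac{74564993}{1093} \approx 68221.0$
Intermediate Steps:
$d{\left(U \right)} = 1$ ($d{\left(U \right)} = \frac{2 U}{2 U} = 2 U \frac{1}{2 U} = 1$)
$n{\left(Z,W \right)} = \frac{560}{1092 + Z}$ ($n{\left(Z,W \right)} = \frac{555 + 5}{Z + 1092} = \frac{560}{1092 + Z}$)
$68221 - n{\left(d{\left(44 \right)},1945 \right)} = 68221 - \frac{560}{1092 + 1} = 68221 - \frac{560}{1093} = \frac{74564993}{1093}$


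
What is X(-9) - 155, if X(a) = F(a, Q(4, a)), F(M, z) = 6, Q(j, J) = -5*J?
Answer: -149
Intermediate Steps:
X(a) = 6
X(-9) - 155 = 6 - 155 = -149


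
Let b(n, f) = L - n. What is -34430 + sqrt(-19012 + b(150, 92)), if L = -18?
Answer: -34430 + 2*I*sqrt(4795) ≈ -34430.0 + 138.49*I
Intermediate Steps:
b(n, f) = -18 - n
-34430 + sqrt(-19012 + b(150, 92)) = -34430 + sqrt(-19012 + (-18 - 1*150)) = -34430 + sqrt(-19012 + (-18 - 150)) = -34430 + sqrt(-19012 - 168) = -34430 + sqrt(-19180) = -34430 + 2*I*sqrt(4795)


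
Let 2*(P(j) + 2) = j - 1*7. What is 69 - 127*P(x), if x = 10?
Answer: 265/2 ≈ 132.50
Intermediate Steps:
P(j) = -11/2 + j/2 (P(j) = -2 + (j - 1*7)/2 = -2 + (j - 7)/2 = -2 + (-7 + j)/2 = -2 + (-7/2 + j/2) = -11/2 + j/2)
69 - 127*P(x) = 69 - 127*(-11/2 + (½)*10) = 69 - 127*(-11/2 + 5) = 69 - 127*(-½) = 69 + 127/2 = 265/2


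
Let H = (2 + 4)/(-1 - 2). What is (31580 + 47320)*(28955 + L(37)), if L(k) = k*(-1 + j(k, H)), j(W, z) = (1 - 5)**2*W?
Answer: 4009855800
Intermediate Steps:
H = -2 (H = 6/(-3) = 6*(-1/3) = -2)
j(W, z) = 16*W (j(W, z) = (-4)**2*W = 16*W)
L(k) = k*(-1 + 16*k)
(31580 + 47320)*(28955 + L(37)) = (31580 + 47320)*(28955 + 37*(-1 + 16*37)) = 78900*(28955 + 37*(-1 + 592)) = 78900*(28955 + 37*591) = 78900*(28955 + 21867) = 78900*50822 = 4009855800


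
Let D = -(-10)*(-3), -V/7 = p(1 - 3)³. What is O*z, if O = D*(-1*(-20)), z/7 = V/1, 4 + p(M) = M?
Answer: -6350400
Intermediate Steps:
p(M) = -4 + M
V = 1512 (V = -7*(-4 + (1 - 3))³ = -7*(-4 - 2)³ = -7*(-6)³ = -7*(-216) = 1512)
z = 10584 (z = 7*(1512/1) = 7*(1512*1) = 7*1512 = 10584)
D = -30 (D = -5*6 = -30)
O = -600 (O = -(-30)*(-20) = -30*20 = -600)
O*z = -600*10584 = -6350400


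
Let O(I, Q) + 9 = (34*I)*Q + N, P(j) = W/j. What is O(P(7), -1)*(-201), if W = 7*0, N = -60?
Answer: 13869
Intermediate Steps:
W = 0
P(j) = 0 (P(j) = 0/j = 0)
O(I, Q) = -69 + 34*I*Q (O(I, Q) = -9 + ((34*I)*Q - 60) = -9 + (34*I*Q - 60) = -9 + (-60 + 34*I*Q) = -69 + 34*I*Q)
O(P(7), -1)*(-201) = (-69 + 34*0*(-1))*(-201) = (-69 + 0)*(-201) = -69*(-201) = 13869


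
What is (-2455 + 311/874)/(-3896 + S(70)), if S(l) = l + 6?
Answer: 2145359/3338680 ≈ 0.64258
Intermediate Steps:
S(l) = 6 + l
(-2455 + 311/874)/(-3896 + S(70)) = (-2455 + 311/874)/(-3896 + (6 + 70)) = (-2455 + 311*(1/874))/(-3896 + 76) = (-2455 + 311/874)/(-3820) = -2145359/874*(-1/3820) = 2145359/3338680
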